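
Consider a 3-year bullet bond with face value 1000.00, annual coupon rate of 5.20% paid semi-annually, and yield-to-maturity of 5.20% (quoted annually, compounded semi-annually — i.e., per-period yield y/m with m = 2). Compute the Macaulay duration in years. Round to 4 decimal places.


Answer: Macaulay duration = 2.8162 years

Derivation:
Coupon per period c = face * coupon_rate / m = 26.000000
Periods per year m = 2; per-period yield y/m = 0.026000
Number of cashflows N = 6
Cashflows (t years, CF_t, discount factor 1/(1+y/m)^(m*t), PV):
  t = 0.5000: CF_t = 26.000000, DF = 0.974659, PV = 25.341131
  t = 1.0000: CF_t = 26.000000, DF = 0.949960, PV = 24.698958
  t = 1.5000: CF_t = 26.000000, DF = 0.925887, PV = 24.073058
  t = 2.0000: CF_t = 26.000000, DF = 0.902424, PV = 23.463020
  t = 2.5000: CF_t = 26.000000, DF = 0.879555, PV = 22.868440
  t = 3.0000: CF_t = 1026.000000, DF = 0.857266, PV = 879.555394
Price P = sum_t PV_t = 1000.000000
Macaulay numerator sum_t t * PV_t:
  t * PV_t at t = 0.5000: 12.670565
  t * PV_t at t = 1.0000: 24.698958
  t * PV_t at t = 1.5000: 36.109587
  t * PV_t at t = 2.0000: 46.926039
  t * PV_t at t = 2.5000: 57.171101
  t * PV_t at t = 3.0000: 2638.666181
Macaulay duration D = (sum_t t * PV_t) / P = 2816.242431 / 1000.000000 = 2.816242


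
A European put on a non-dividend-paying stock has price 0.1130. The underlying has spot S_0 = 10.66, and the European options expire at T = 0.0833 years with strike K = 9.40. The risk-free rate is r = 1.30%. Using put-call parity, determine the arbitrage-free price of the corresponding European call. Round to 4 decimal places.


Answer: Call price = 1.3832

Derivation:
Put-call parity: C - P = S_0 * exp(-qT) - K * exp(-rT).
S_0 * exp(-qT) = 10.6600 * 1.00000000 = 10.66000000
K * exp(-rT) = 9.4000 * 0.99891769 = 9.38982625
C = P + S*exp(-qT) - K*exp(-rT)
C = 0.1130 + 10.66000000 - 9.38982625 = 1.3832


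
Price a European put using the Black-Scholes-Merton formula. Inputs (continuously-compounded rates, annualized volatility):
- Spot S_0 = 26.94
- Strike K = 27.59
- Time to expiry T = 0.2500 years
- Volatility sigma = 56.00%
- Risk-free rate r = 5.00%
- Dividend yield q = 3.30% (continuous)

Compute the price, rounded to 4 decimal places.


d1 = (ln(S/K) + (r - q + 0.5*sigma^2) * T) / (sigma * sqrt(T)) = 0.07003137
d2 = d1 - sigma * sqrt(T) = -0.20996863
exp(-rT) = 0.98757780; exp(-qT) = 0.99178394
P = K * exp(-rT) * N(-d2) - S_0 * exp(-qT) * N(-d1)
N(-d1) = 0.47208435; N(-d2) = 0.58315392
P = 27.5900 * 0.98757780 * 0.58315392 - 26.9400 * 0.99178394 * 0.47208435 = 3.2759

Answer: Price = 3.2759


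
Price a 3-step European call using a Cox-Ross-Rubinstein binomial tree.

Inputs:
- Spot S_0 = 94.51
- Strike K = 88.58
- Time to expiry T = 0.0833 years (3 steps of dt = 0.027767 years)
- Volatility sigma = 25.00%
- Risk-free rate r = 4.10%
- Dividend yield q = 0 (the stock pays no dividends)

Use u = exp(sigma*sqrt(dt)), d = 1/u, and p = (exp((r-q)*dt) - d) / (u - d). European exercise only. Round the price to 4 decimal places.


dt = T/N = 0.027767
u = exp(sigma*sqrt(dt)) = 1.042538; d = 1/u = 0.959197
p = (exp((r-q)*dt) - d) / (u - d) = 0.503255
Discount per step: exp(-r*dt) = 0.998862
Stock lattice S(k, i) with i counting down-moves:
  k=0: S(0,0) = 94.5100
  k=1: S(1,0) = 98.5303; S(1,1) = 90.6538
  k=2: S(2,0) = 102.7216; S(2,1) = 94.5100; S(2,2) = 86.9548
  k=3: S(3,0) = 107.0912; S(3,1) = 98.5303; S(3,2) = 90.6538; S(3,3) = 83.4069
Terminal payoffs V(N, i) = max(S_T - K, 0):
  V(3,0) = 18.511183; V(3,1) = 9.950287; V(3,2) = 2.073751; V(3,3) = 0.000000
Backward induction: V(k, i) = exp(-r*dt) * [p * V(k+1, i) + (1-p) * V(k+1, i+1)].
  V(2,0) = exp(-r*dt) * [p*18.511183 + (1-p)*9.950287] = 14.242375
  V(2,1) = exp(-r*dt) * [p*9.950287 + (1-p)*2.073751] = 6.030785
  V(2,2) = exp(-r*dt) * [p*2.073751 + (1-p)*0.000000] = 1.042438
  V(1,0) = exp(-r*dt) * [p*14.242375 + (1-p)*6.030785] = 10.151742
  V(1,1) = exp(-r*dt) * [p*6.030785 + (1-p)*1.042438] = 3.548804
  V(0,0) = exp(-r*dt) * [p*10.151742 + (1-p)*3.548804] = 6.863945

Answer: Price = V(0,0) = 6.8639


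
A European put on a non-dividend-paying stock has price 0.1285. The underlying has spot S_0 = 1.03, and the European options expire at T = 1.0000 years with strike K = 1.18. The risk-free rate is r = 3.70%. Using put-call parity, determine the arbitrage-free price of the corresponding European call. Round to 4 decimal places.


Put-call parity: C - P = S_0 * exp(-qT) - K * exp(-rT).
S_0 * exp(-qT) = 1.0300 * 1.00000000 = 1.03000000
K * exp(-rT) = 1.1800 * 0.96367614 = 1.13713784
C = P + S*exp(-qT) - K*exp(-rT)
C = 0.1285 + 1.03000000 - 1.13713784 = 0.0214

Answer: Call price = 0.0214


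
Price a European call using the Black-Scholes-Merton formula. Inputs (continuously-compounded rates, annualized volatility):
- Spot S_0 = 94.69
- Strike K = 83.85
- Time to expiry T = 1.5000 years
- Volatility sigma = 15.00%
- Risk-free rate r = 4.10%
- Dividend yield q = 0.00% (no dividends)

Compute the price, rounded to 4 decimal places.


d1 = (ln(S/K) + (r - q + 0.5*sigma^2) * T) / (sigma * sqrt(T)) = 1.08841122
d2 = d1 - sigma * sqrt(T) = 0.90469949
exp(-rT) = 0.94035295; exp(-qT) = 1.00000000
C = S_0 * exp(-qT) * N(d1) - K * exp(-rT) * N(d2)
N(d1) = 0.86179320; N(d2) = 0.81718770
C = 94.6900 * 1.00000000 * 0.86179320 - 83.8500 * 0.94035295 * 0.81718770 = 17.1691

Answer: Price = 17.1691


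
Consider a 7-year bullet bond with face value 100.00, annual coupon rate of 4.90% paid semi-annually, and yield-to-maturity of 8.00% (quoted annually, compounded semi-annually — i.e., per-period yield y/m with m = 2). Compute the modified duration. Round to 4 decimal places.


Answer: Modified duration = 5.6693

Derivation:
Coupon per period c = face * coupon_rate / m = 2.450000
Periods per year m = 2; per-period yield y/m = 0.040000
Number of cashflows N = 14
Cashflows (t years, CF_t, discount factor 1/(1+y/m)^(m*t), PV):
  t = 0.5000: CF_t = 2.450000, DF = 0.961538, PV = 2.355769
  t = 1.0000: CF_t = 2.450000, DF = 0.924556, PV = 2.265163
  t = 1.5000: CF_t = 2.450000, DF = 0.888996, PV = 2.178041
  t = 2.0000: CF_t = 2.450000, DF = 0.854804, PV = 2.094270
  t = 2.5000: CF_t = 2.450000, DF = 0.821927, PV = 2.013721
  t = 3.0000: CF_t = 2.450000, DF = 0.790315, PV = 1.936271
  t = 3.5000: CF_t = 2.450000, DF = 0.759918, PV = 1.861799
  t = 4.0000: CF_t = 2.450000, DF = 0.730690, PV = 1.790191
  t = 4.5000: CF_t = 2.450000, DF = 0.702587, PV = 1.721338
  t = 5.0000: CF_t = 2.450000, DF = 0.675564, PV = 1.655132
  t = 5.5000: CF_t = 2.450000, DF = 0.649581, PV = 1.591473
  t = 6.0000: CF_t = 2.450000, DF = 0.624597, PV = 1.530263
  t = 6.5000: CF_t = 2.450000, DF = 0.600574, PV = 1.471407
  t = 7.0000: CF_t = 102.450000, DF = 0.577475, PV = 59.162322
Price P = sum_t PV_t = 83.627159
First compute Macaulay numerator sum_t t * PV_t:
  t * PV_t at t = 0.5000: 1.177885
  t * PV_t at t = 1.0000: 2.265163
  t * PV_t at t = 1.5000: 3.267062
  t * PV_t at t = 2.0000: 4.188541
  t * PV_t at t = 2.5000: 5.034304
  t * PV_t at t = 3.0000: 5.808812
  t * PV_t at t = 3.5000: 6.516295
  t * PV_t at t = 4.0000: 7.160764
  t * PV_t at t = 4.5000: 7.746019
  t * PV_t at t = 5.0000: 8.275661
  t * PV_t at t = 5.5000: 8.753103
  t * PV_t at t = 6.0000: 9.181577
  t * PV_t at t = 6.5000: 9.564142
  t * PV_t at t = 7.0000: 414.136256
Macaulay duration D = 493.075582 / 83.627159 = 5.896118
Modified duration = D / (1 + y/m) = 5.896118 / (1 + 0.040000) = 5.669344


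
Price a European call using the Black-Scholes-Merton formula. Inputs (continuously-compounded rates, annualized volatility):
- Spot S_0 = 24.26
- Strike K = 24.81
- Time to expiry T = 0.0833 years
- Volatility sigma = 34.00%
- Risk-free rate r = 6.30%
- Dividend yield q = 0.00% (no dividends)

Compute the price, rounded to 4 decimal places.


Answer: Price = 0.7621

Derivation:
d1 = (ln(S/K) + (r - q + 0.5*sigma^2) * T) / (sigma * sqrt(T)) = -0.12590711
d2 = d1 - sigma * sqrt(T) = -0.22403703
exp(-rT) = 0.99476585; exp(-qT) = 1.00000000
C = S_0 * exp(-qT) * N(d1) - K * exp(-rT) * N(d2)
N(d1) = 0.44990273; N(d2) = 0.41136425
C = 24.2600 * 1.00000000 * 0.44990273 - 24.8100 * 0.99476585 * 0.41136425 = 0.7621


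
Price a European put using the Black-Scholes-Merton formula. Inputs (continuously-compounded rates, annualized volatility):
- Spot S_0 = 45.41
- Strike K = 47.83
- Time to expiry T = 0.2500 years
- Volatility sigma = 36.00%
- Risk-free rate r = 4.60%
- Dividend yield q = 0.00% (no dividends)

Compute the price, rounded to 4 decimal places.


Answer: Price = 4.3434

Derivation:
d1 = (ln(S/K) + (r - q + 0.5*sigma^2) * T) / (sigma * sqrt(T)) = -0.13455951
d2 = d1 - sigma * sqrt(T) = -0.31455951
exp(-rT) = 0.98856587; exp(-qT) = 1.00000000
P = K * exp(-rT) * N(-d2) - S_0 * exp(-qT) * N(-d1)
N(-d1) = 0.55351992; N(-d2) = 0.62345194
P = 47.8300 * 0.98856587 * 0.62345194 - 45.4100 * 1.00000000 * 0.55351992 = 4.3434


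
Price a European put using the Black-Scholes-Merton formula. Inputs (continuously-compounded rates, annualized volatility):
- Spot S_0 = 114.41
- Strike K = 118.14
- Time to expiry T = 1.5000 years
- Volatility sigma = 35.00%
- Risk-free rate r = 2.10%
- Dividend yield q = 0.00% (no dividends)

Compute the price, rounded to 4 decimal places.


d1 = (ln(S/K) + (r - q + 0.5*sigma^2) * T) / (sigma * sqrt(T)) = 0.21297293
d2 = d1 - sigma * sqrt(T) = -0.21568778
exp(-rT) = 0.96899096; exp(-qT) = 1.00000000
P = K * exp(-rT) * N(-d2) - S_0 * exp(-qT) * N(-d1)
N(-d1) = 0.41567404; N(-d2) = 0.58538443
P = 118.1400 * 0.96899096 * 0.58538443 - 114.4100 * 1.00000000 * 0.41567404 = 19.4555

Answer: Price = 19.4555


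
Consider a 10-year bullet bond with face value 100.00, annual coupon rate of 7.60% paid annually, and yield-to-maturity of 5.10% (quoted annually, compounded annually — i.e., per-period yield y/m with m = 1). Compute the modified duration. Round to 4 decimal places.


Answer: Modified duration = 7.2267

Derivation:
Coupon per period c = face * coupon_rate / m = 7.600000
Periods per year m = 1; per-period yield y/m = 0.051000
Number of cashflows N = 10
Cashflows (t years, CF_t, discount factor 1/(1+y/m)^(m*t), PV):
  t = 1.0000: CF_t = 7.600000, DF = 0.951475, PV = 7.231208
  t = 2.0000: CF_t = 7.600000, DF = 0.905304, PV = 6.880312
  t = 3.0000: CF_t = 7.600000, DF = 0.861374, PV = 6.546444
  t = 4.0000: CF_t = 7.600000, DF = 0.819576, PV = 6.228776
  t = 5.0000: CF_t = 7.600000, DF = 0.779806, PV = 5.926524
  t = 6.0000: CF_t = 7.600000, DF = 0.741965, PV = 5.638938
  t = 7.0000: CF_t = 7.600000, DF = 0.705961, PV = 5.365307
  t = 8.0000: CF_t = 7.600000, DF = 0.671705, PV = 5.104954
  t = 9.0000: CF_t = 7.600000, DF = 0.639110, PV = 4.857235
  t = 10.0000: CF_t = 107.600000, DF = 0.608097, PV = 65.431234
Price P = sum_t PV_t = 119.210933
First compute Macaulay numerator sum_t t * PV_t:
  t * PV_t at t = 1.0000: 7.231208
  t * PV_t at t = 2.0000: 13.760625
  t * PV_t at t = 3.0000: 19.639331
  t * PV_t at t = 4.0000: 24.915105
  t * PV_t at t = 5.0000: 29.632618
  t * PV_t at t = 6.0000: 33.833626
  t * PV_t at t = 7.0000: 37.557149
  t * PV_t at t = 8.0000: 40.839635
  t * PV_t at t = 9.0000: 43.715118
  t * PV_t at t = 10.0000: 654.312340
Macaulay duration D = 905.436756 / 119.210933 = 7.595249
Modified duration = D / (1 + y/m) = 7.595249 / (1 + 0.051000) = 7.226688


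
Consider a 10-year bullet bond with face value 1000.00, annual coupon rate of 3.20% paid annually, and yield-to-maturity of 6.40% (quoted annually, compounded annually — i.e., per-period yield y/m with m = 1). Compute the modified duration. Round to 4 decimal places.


Coupon per period c = face * coupon_rate / m = 32.000000
Periods per year m = 1; per-period yield y/m = 0.064000
Number of cashflows N = 10
Cashflows (t years, CF_t, discount factor 1/(1+y/m)^(m*t), PV):
  t = 1.0000: CF_t = 32.000000, DF = 0.939850, PV = 30.075188
  t = 2.0000: CF_t = 32.000000, DF = 0.883317, PV = 28.266154
  t = 3.0000: CF_t = 32.000000, DF = 0.830185, PV = 26.565934
  t = 4.0000: CF_t = 32.000000, DF = 0.780249, PV = 24.967983
  t = 5.0000: CF_t = 32.000000, DF = 0.733317, PV = 23.466150
  t = 6.0000: CF_t = 32.000000, DF = 0.689208, PV = 22.054652
  t = 7.0000: CF_t = 32.000000, DF = 0.647752, PV = 20.728056
  t = 8.0000: CF_t = 32.000000, DF = 0.608789, PV = 19.481256
  t = 9.0000: CF_t = 32.000000, DF = 0.572170, PV = 18.309451
  t = 10.0000: CF_t = 1032.000000, DF = 0.537754, PV = 554.962219
Price P = sum_t PV_t = 768.877044
First compute Macaulay numerator sum_t t * PV_t:
  t * PV_t at t = 1.0000: 30.075188
  t * PV_t at t = 2.0000: 56.532308
  t * PV_t at t = 3.0000: 79.697803
  t * PV_t at t = 4.0000: 99.871934
  t * PV_t at t = 5.0000: 117.330749
  t * PV_t at t = 6.0000: 132.327912
  t * PV_t at t = 7.0000: 145.096395
  t * PV_t at t = 8.0000: 155.850048
  t * PV_t at t = 9.0000: 164.785061
  t * PV_t at t = 10.0000: 5549.622186
Macaulay duration D = 6531.189584 / 768.877044 = 8.494453
Modified duration = D / (1 + y/m) = 8.494453 / (1 + 0.064000) = 7.983508

Answer: Modified duration = 7.9835


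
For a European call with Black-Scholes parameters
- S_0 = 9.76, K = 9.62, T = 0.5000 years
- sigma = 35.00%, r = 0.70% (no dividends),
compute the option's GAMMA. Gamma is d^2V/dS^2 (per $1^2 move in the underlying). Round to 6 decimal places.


Answer: Gamma = 0.162010

Derivation:
d1 = 0.1962651067; d2 = -0.0512222667
phi(d1) = 0.3913321742; exp(-qT) = 1.0000000000; exp(-rT) = 0.9965061179
Gamma = exp(-qT) * phi(d1) / (S * sigma * sqrt(T)) = 1.0000000000 * 0.3913321742 / (9.7600 * 0.3500 * 0.7071067812) = 0.162010


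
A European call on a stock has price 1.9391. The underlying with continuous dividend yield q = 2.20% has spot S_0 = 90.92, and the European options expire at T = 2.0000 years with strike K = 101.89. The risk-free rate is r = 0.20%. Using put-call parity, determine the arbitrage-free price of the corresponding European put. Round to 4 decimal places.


Put-call parity: C - P = S_0 * exp(-qT) - K * exp(-rT).
S_0 * exp(-qT) = 90.9200 * 0.95695396 = 87.00625381
K * exp(-rT) = 101.8900 * 0.99600799 = 101.48325403
P = C - S*exp(-qT) + K*exp(-rT)
P = 1.9391 - 87.00625381 + 101.48325403 = 16.4161

Answer: Put price = 16.4161


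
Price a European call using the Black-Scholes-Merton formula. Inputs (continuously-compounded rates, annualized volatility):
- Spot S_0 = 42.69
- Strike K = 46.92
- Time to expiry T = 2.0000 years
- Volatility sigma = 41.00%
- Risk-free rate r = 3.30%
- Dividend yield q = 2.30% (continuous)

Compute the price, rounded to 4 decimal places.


Answer: Price = 8.1612

Derivation:
d1 = (ln(S/K) + (r - q + 0.5*sigma^2) * T) / (sigma * sqrt(T)) = 0.16146296
d2 = d1 - sigma * sqrt(T) = -0.41836460
exp(-rT) = 0.93613086; exp(-qT) = 0.95504196
C = S_0 * exp(-qT) * N(d1) - K * exp(-rT) * N(d2)
N(d1) = 0.56413561; N(d2) = 0.33784028
C = 42.6900 * 0.95504196 * 0.56413561 - 46.9200 * 0.93613086 * 0.33784028 = 8.1612


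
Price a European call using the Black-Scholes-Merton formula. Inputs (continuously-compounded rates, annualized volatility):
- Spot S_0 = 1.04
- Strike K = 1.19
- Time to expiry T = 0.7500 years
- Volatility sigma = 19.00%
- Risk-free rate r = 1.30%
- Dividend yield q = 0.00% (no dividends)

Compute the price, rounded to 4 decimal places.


Answer: Price = 0.0235

Derivation:
d1 = (ln(S/K) + (r - q + 0.5*sigma^2) * T) / (sigma * sqrt(T)) = -0.67729321
d2 = d1 - sigma * sqrt(T) = -0.84183804
exp(-rT) = 0.99029738; exp(-qT) = 1.00000000
C = S_0 * exp(-qT) * N(d1) - K * exp(-rT) * N(d2)
N(d1) = 0.24910997; N(d2) = 0.19993931
C = 1.0400 * 1.00000000 * 0.24910997 - 1.1900 * 0.99029738 * 0.19993931 = 0.0235


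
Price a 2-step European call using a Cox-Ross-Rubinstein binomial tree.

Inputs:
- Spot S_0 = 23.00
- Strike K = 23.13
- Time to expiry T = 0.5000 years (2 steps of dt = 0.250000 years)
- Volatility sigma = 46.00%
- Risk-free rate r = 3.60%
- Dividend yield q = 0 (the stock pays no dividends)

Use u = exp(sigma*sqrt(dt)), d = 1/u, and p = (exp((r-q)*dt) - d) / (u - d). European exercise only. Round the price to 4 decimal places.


dt = T/N = 0.250000
u = exp(sigma*sqrt(dt)) = 1.258600; d = 1/u = 0.794534
p = (exp((r-q)*dt) - d) / (u - d) = 0.462233
Discount per step: exp(-r*dt) = 0.991040
Stock lattice S(k, i) with i counting down-moves:
  k=0: S(0,0) = 23.0000
  k=1: S(1,0) = 28.9478; S(1,1) = 18.2743
  k=2: S(2,0) = 36.4337; S(2,1) = 23.0000; S(2,2) = 14.5195
Terminal payoffs V(N, i) = max(S_T - K, 0):
  V(2,0) = 13.303702; V(2,1) = 0.000000; V(2,2) = 0.000000
Backward induction: V(k, i) = exp(-r*dt) * [p * V(k+1, i) + (1-p) * V(k+1, i+1)].
  V(1,0) = exp(-r*dt) * [p*13.303702 + (1-p)*0.000000] = 6.094320
  V(1,1) = exp(-r*dt) * [p*0.000000 + (1-p)*0.000000] = 0.000000
  V(0,0) = exp(-r*dt) * [p*6.094320 + (1-p)*0.000000] = 2.791759

Answer: Price = V(0,0) = 2.7918


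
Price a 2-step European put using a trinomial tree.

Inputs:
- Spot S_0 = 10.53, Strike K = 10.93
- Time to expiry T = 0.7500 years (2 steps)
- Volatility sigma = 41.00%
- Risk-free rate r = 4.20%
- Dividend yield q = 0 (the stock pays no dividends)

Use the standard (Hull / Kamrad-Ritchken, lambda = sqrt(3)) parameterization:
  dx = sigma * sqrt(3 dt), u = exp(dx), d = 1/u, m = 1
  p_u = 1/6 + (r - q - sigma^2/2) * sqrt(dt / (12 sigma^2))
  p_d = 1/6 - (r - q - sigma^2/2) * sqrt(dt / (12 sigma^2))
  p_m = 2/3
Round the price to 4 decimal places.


Answer: Price = V(0,0) = 1.3913

Derivation:
dt = T/N = 0.375000; dx = sigma*sqrt(3*dt) = 0.434871
u = exp(dx) = 1.544763; d = 1/u = 0.647348
p_u = 0.148536, p_m = 0.666667, p_d = 0.184797
Discount per step: exp(-r*dt) = 0.984373
Stock lattice S(k, j) with j the centered position index:
  k=0: S(0,+0) = 10.5300
  k=1: S(1,-1) = 6.8166; S(1,+0) = 10.5300; S(1,+1) = 16.2664
  k=2: S(2,-2) = 4.4127; S(2,-1) = 6.8166; S(2,+0) = 10.5300; S(2,+1) = 16.2664; S(2,+2) = 25.1277
Terminal payoffs V(N, j) = max(K - S_T, 0):
  V(2,-2) = 6.517299; V(2,-1) = 4.113422; V(2,+0) = 0.400000; V(2,+1) = 0.000000; V(2,+2) = 0.000000
Backward induction: V(k, j) = exp(-r*dt) * [p_u * V(k+1, j+1) + p_m * V(k+1, j) + p_d * V(k+1, j-1)]
  V(1,-1) = exp(-r*dt) * [p_u*0.400000 + p_m*4.113422 + p_d*6.517299] = 3.943472
  V(1,+0) = exp(-r*dt) * [p_u*0.000000 + p_m*0.400000 + p_d*4.113422] = 1.010769
  V(1,+1) = exp(-r*dt) * [p_u*0.000000 + p_m*0.000000 + p_d*0.400000] = 0.072764
  V(0,+0) = exp(-r*dt) * [p_u*0.072764 + p_m*1.010769 + p_d*3.943472] = 1.391310


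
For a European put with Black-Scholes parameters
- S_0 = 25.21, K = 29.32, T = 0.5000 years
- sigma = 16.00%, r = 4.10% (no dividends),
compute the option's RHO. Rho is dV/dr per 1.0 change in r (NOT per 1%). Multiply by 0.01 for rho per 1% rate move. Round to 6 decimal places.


d1 = -1.0971569210; d2 = -1.2102940060
phi(d1) = 0.2185336683; exp(-qT) = 1.0000000000; exp(-rT) = 0.9797086965
N(-d2) = 0.8869169516
Rho = -K*T*exp(-rT)*N(-d2) = -29.3200 * 0.5000 * 0.9797086965 * 0.8869169516 = -12.738371

Answer: Rho = -12.738371


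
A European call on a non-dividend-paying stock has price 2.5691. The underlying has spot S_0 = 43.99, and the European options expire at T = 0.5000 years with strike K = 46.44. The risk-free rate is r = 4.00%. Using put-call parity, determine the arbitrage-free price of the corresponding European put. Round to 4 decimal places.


Put-call parity: C - P = S_0 * exp(-qT) - K * exp(-rT).
S_0 * exp(-qT) = 43.9900 * 1.00000000 = 43.99000000
K * exp(-rT) = 46.4400 * 0.98019867 = 45.52042639
P = C - S*exp(-qT) + K*exp(-rT)
P = 2.5691 - 43.99000000 + 45.52042639 = 4.0995

Answer: Put price = 4.0995


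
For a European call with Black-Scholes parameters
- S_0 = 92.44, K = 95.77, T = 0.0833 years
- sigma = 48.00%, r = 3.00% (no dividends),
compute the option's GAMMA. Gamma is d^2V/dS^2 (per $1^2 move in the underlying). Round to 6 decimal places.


d1 = -0.1681474811; d2 = -0.3066838301
phi(d1) = 0.3933421950; exp(-qT) = 1.0000000000; exp(-rT) = 0.9975041199
Gamma = exp(-qT) * phi(d1) / (S * sigma * sqrt(T)) = 1.0000000000 * 0.3933421950 / (92.4400 * 0.4800 * 0.2886173938) = 0.030715

Answer: Gamma = 0.030715


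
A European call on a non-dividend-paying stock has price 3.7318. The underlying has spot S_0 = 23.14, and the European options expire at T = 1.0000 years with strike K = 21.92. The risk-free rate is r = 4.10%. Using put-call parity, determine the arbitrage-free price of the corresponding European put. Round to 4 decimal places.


Answer: Put price = 1.6313

Derivation:
Put-call parity: C - P = S_0 * exp(-qT) - K * exp(-rT).
S_0 * exp(-qT) = 23.1400 * 1.00000000 = 23.14000000
K * exp(-rT) = 21.9200 * 0.95982913 = 21.03945453
P = C - S*exp(-qT) + K*exp(-rT)
P = 3.7318 - 23.14000000 + 21.03945453 = 1.6313


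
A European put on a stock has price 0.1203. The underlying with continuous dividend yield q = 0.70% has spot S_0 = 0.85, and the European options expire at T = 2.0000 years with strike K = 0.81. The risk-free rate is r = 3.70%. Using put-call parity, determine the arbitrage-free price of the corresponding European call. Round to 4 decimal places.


Put-call parity: C - P = S_0 * exp(-qT) - K * exp(-rT).
S_0 * exp(-qT) = 0.8500 * 0.98609754 = 0.83818291
K * exp(-rT) = 0.8100 * 0.92867169 = 0.75222407
C = P + S*exp(-qT) - K*exp(-rT)
C = 0.1203 + 0.83818291 - 0.75222407 = 0.2063

Answer: Call price = 0.2063


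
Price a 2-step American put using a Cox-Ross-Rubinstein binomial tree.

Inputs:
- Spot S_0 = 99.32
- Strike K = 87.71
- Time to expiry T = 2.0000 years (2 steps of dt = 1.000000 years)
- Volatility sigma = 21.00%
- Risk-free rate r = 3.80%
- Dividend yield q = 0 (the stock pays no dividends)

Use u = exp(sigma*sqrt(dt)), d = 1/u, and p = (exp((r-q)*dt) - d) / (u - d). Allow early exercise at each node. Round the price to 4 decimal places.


Answer: Price = V(0,0) = 4.4178

Derivation:
dt = T/N = 1.000000
u = exp(sigma*sqrt(dt)) = 1.233678; d = 1/u = 0.810584
p = (exp((r-q)*dt) - d) / (u - d) = 0.539235
Discount per step: exp(-r*dt) = 0.962713
Stock lattice S(k, i) with i counting down-moves:
  k=0: S(0,0) = 99.3200
  k=1: S(1,0) = 122.5289; S(1,1) = 80.5072
  k=2: S(2,0) = 151.1612; S(2,1) = 99.3200; S(2,2) = 65.2579
Terminal payoffs V(N, i) = max(K - S_T, 0):
  V(2,0) = 0.000000; V(2,1) = 0.000000; V(2,2) = 22.452110
Backward induction: V(k, i) = exp(-r*dt) * [p * V(k+1, i) + (1-p) * V(k+1, i+1)]; then take max(V_cont, immediate exercise) for American.
  V(1,0) = exp(-r*dt) * [p*0.000000 + (1-p)*0.000000] = 0.000000; exercise = 0.000000; V(1,0) = max -> 0.000000
  V(1,1) = exp(-r*dt) * [p*0.000000 + (1-p)*22.452110] = 9.959407; exercise = 7.202773; V(1,1) = max -> 9.959407
  V(0,0) = exp(-r*dt) * [p*0.000000 + (1-p)*9.959407] = 4.417838; exercise = 0.000000; V(0,0) = max -> 4.417838


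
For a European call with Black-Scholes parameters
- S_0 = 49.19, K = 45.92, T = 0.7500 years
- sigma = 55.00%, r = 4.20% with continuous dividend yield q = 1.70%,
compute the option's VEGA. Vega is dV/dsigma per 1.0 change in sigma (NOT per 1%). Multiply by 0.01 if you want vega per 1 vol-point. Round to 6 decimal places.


d1 = 0.4219424803; d2 = -0.0543714918
phi(d1) = 0.3649641091; exp(-qT) = 0.9873309369; exp(-rT) = 0.9689909565
Vega = S * exp(-qT) * phi(d1) * sqrt(T) = 49.1900 * 0.9873309369 * 0.3649641091 * 0.8660254038 = 15.350423

Answer: Vega = 15.350423


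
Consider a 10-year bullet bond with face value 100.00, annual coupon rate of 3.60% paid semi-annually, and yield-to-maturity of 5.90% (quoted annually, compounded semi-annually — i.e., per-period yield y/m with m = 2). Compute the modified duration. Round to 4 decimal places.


Coupon per period c = face * coupon_rate / m = 1.800000
Periods per year m = 2; per-period yield y/m = 0.029500
Number of cashflows N = 20
Cashflows (t years, CF_t, discount factor 1/(1+y/m)^(m*t), PV):
  t = 0.5000: CF_t = 1.800000, DF = 0.971345, PV = 1.748422
  t = 1.0000: CF_t = 1.800000, DF = 0.943512, PV = 1.698321
  t = 1.5000: CF_t = 1.800000, DF = 0.916476, PV = 1.649656
  t = 2.0000: CF_t = 1.800000, DF = 0.890214, PV = 1.602386
  t = 2.5000: CF_t = 1.800000, DF = 0.864706, PV = 1.556470
  t = 3.0000: CF_t = 1.800000, DF = 0.839928, PV = 1.511870
  t = 3.5000: CF_t = 1.800000, DF = 0.815860, PV = 1.468548
  t = 4.0000: CF_t = 1.800000, DF = 0.792482, PV = 1.426467
  t = 4.5000: CF_t = 1.800000, DF = 0.769773, PV = 1.385592
  t = 5.0000: CF_t = 1.800000, DF = 0.747716, PV = 1.345888
  t = 5.5000: CF_t = 1.800000, DF = 0.726290, PV = 1.307322
  t = 6.0000: CF_t = 1.800000, DF = 0.705479, PV = 1.269861
  t = 6.5000: CF_t = 1.800000, DF = 0.685263, PV = 1.233474
  t = 7.0000: CF_t = 1.800000, DF = 0.665627, PV = 1.198129
  t = 7.5000: CF_t = 1.800000, DF = 0.646554, PV = 1.163797
  t = 8.0000: CF_t = 1.800000, DF = 0.628027, PV = 1.130449
  t = 8.5000: CF_t = 1.800000, DF = 0.610031, PV = 1.098056
  t = 9.0000: CF_t = 1.800000, DF = 0.592551, PV = 1.066592
  t = 9.5000: CF_t = 1.800000, DF = 0.575572, PV = 1.036029
  t = 10.0000: CF_t = 101.800000, DF = 0.559079, PV = 56.914216
Price P = sum_t PV_t = 82.811544
First compute Macaulay numerator sum_t t * PV_t:
  t * PV_t at t = 0.5000: 0.874211
  t * PV_t at t = 1.0000: 1.698321
  t * PV_t at t = 1.5000: 2.474484
  t * PV_t at t = 2.0000: 3.204772
  t * PV_t at t = 2.5000: 3.891175
  t * PV_t at t = 3.0000: 4.535609
  t * PV_t at t = 3.5000: 5.139917
  t * PV_t at t = 4.0000: 5.705868
  t * PV_t at t = 4.5000: 6.235164
  t * PV_t at t = 5.0000: 6.729441
  t * PV_t at t = 5.5000: 7.190272
  t * PV_t at t = 6.0000: 7.619168
  t * PV_t at t = 6.5000: 8.017580
  t * PV_t at t = 7.0000: 8.386903
  t * PV_t at t = 7.5000: 8.728478
  t * PV_t at t = 8.0000: 9.043590
  t * PV_t at t = 8.5000: 9.333477
  t * PV_t at t = 9.0000: 9.599325
  t * PV_t at t = 9.5000: 9.842274
  t * PV_t at t = 10.0000: 569.142162
Macaulay duration D = 687.392190 / 82.811544 = 8.300681
Modified duration = D / (1 + y/m) = 8.300681 / (1 + 0.029500) = 8.062827

Answer: Modified duration = 8.0628


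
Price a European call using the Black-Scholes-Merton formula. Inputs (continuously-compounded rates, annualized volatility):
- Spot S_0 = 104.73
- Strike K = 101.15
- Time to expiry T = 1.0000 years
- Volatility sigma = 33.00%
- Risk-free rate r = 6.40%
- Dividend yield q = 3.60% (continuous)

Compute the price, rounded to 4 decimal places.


d1 = (ln(S/K) + (r - q + 0.5*sigma^2) * T) / (sigma * sqrt(T)) = 0.35524559
d2 = d1 - sigma * sqrt(T) = 0.02524559
exp(-rT) = 0.93800500; exp(-qT) = 0.96464029
C = S_0 * exp(-qT) * N(d1) - K * exp(-rT) * N(d2)
N(d1) = 0.63879720; N(d2) = 0.51007047
C = 104.7300 * 0.96464029 * 0.63879720 - 101.1500 * 0.93800500 * 0.51007047 = 16.1405

Answer: Price = 16.1405


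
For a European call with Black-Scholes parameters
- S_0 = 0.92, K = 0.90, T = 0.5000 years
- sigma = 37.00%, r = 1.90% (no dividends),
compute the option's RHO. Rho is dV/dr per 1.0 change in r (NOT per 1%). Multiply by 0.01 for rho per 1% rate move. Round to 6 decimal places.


Answer: Rho = 0.221006

Derivation:
d1 = 0.2511333945; d2 = -0.0104961145
phi(d1) = 0.3865583222; exp(-qT) = 1.0000000000; exp(-rT) = 0.9905449824
N(d2) = 0.4958127330
Rho = K*T*exp(-rT)*N(d2) = 0.9000 * 0.5000 * 0.9905449824 * 0.4958127330 = 0.221006


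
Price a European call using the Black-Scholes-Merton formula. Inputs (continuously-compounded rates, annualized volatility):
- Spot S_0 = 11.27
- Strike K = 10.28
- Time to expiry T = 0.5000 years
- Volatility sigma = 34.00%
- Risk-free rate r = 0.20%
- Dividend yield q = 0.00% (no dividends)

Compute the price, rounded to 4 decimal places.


Answer: Price = 1.6062

Derivation:
d1 = (ln(S/K) + (r - q + 0.5*sigma^2) * T) / (sigma * sqrt(T)) = 0.50680451
d2 = d1 - sigma * sqrt(T) = 0.26638820
exp(-rT) = 0.99900050; exp(-qT) = 1.00000000
C = S_0 * exp(-qT) * N(d1) - K * exp(-rT) * N(d2)
N(d1) = 0.69385400; N(d2) = 0.60502988
C = 11.2700 * 1.00000000 * 0.69385400 - 10.2800 * 0.99900050 * 0.60502988 = 1.6062


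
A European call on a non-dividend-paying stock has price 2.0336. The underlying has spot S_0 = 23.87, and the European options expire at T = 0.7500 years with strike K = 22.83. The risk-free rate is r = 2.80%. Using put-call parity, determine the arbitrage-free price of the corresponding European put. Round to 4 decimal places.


Answer: Put price = 0.5192

Derivation:
Put-call parity: C - P = S_0 * exp(-qT) - K * exp(-rT).
S_0 * exp(-qT) = 23.8700 * 1.00000000 = 23.87000000
K * exp(-rT) = 22.8300 * 0.97921896 = 22.35556896
P = C - S*exp(-qT) + K*exp(-rT)
P = 2.0336 - 23.87000000 + 22.35556896 = 0.5192


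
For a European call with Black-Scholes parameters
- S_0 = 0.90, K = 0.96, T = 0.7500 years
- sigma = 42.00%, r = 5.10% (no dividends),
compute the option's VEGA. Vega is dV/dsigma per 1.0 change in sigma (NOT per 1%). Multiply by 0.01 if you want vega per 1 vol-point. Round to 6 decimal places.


Answer: Vega = 0.309083

Derivation:
d1 = 0.1095906455; d2 = -0.2541400241
phi(d1) = 0.3965537888; exp(-qT) = 1.0000000000; exp(-rT) = 0.9624722927
Vega = S * exp(-qT) * phi(d1) * sqrt(T) = 0.9000 * 1.0000000000 * 0.3965537888 * 0.8660254038 = 0.309083


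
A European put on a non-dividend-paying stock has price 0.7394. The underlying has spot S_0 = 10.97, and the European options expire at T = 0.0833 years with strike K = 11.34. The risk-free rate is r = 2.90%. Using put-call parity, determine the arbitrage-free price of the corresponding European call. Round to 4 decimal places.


Answer: Call price = 0.3968

Derivation:
Put-call parity: C - P = S_0 * exp(-qT) - K * exp(-rT).
S_0 * exp(-qT) = 10.9700 * 1.00000000 = 10.97000000
K * exp(-rT) = 11.3400 * 0.99758722 = 11.31263902
C = P + S*exp(-qT) - K*exp(-rT)
C = 0.7394 + 10.97000000 - 11.31263902 = 0.3968


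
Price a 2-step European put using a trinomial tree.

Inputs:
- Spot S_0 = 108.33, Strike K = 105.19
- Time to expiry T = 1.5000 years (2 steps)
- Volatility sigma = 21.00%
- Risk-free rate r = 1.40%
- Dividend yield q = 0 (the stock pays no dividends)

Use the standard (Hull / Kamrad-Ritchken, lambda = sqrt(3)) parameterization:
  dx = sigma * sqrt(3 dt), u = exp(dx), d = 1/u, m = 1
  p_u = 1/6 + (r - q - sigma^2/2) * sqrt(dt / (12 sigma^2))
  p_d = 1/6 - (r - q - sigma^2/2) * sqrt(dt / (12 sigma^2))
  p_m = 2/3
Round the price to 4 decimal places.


Answer: Price = V(0,0) = 7.4581

Derivation:
dt = T/N = 0.750000; dx = sigma*sqrt(3*dt) = 0.315000
u = exp(dx) = 1.370259; d = 1/u = 0.729789
p_u = 0.157083, p_m = 0.666667, p_d = 0.176250
Discount per step: exp(-r*dt) = 0.989555
Stock lattice S(k, j) with j the centered position index:
  k=0: S(0,+0) = 108.3300
  k=1: S(1,-1) = 79.0580; S(1,+0) = 108.3300; S(1,+1) = 148.4402
  k=2: S(2,-2) = 57.6957; S(2,-1) = 79.0580; S(2,+0) = 108.3300; S(2,+1) = 148.4402; S(2,+2) = 203.4016
Terminal payoffs V(N, j) = max(K - S_T, 0):
  V(2,-2) = 47.494330; V(2,-1) = 26.131971; V(2,+0) = 0.000000; V(2,+1) = 0.000000; V(2,+2) = 0.000000
Backward induction: V(k, j) = exp(-r*dt) * [p_u * V(k+1, j+1) + p_m * V(k+1, j) + p_d * V(k+1, j-1)]
  V(1,-1) = exp(-r*dt) * [p_u*0.000000 + p_m*26.131971 + p_d*47.494330] = 25.522789
  V(1,+0) = exp(-r*dt) * [p_u*0.000000 + p_m*0.000000 + p_d*26.131971] = 4.557652
  V(1,+1) = exp(-r*dt) * [p_u*0.000000 + p_m*0.000000 + p_d*0.000000] = 0.000000
  V(0,+0) = exp(-r*dt) * [p_u*0.000000 + p_m*4.557652 + p_d*25.522789] = 7.458104


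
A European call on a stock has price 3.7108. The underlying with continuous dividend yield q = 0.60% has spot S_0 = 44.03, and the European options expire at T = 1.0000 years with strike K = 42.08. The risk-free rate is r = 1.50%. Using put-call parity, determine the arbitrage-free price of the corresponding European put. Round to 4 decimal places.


Put-call parity: C - P = S_0 * exp(-qT) - K * exp(-rT).
S_0 * exp(-qT) = 44.0300 * 0.99401796 = 43.76661096
K * exp(-rT) = 42.0800 * 0.98511194 = 41.45351042
P = C - S*exp(-qT) + K*exp(-rT)
P = 3.7108 - 43.76661096 + 41.45351042 = 1.3977

Answer: Put price = 1.3977


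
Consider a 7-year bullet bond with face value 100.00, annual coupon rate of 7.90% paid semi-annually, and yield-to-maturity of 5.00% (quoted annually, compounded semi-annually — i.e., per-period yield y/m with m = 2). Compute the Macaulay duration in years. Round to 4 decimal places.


Coupon per period c = face * coupon_rate / m = 3.950000
Periods per year m = 2; per-period yield y/m = 0.025000
Number of cashflows N = 14
Cashflows (t years, CF_t, discount factor 1/(1+y/m)^(m*t), PV):
  t = 0.5000: CF_t = 3.950000, DF = 0.975610, PV = 3.853659
  t = 1.0000: CF_t = 3.950000, DF = 0.951814, PV = 3.759667
  t = 1.5000: CF_t = 3.950000, DF = 0.928599, PV = 3.667968
  t = 2.0000: CF_t = 3.950000, DF = 0.905951, PV = 3.578505
  t = 2.5000: CF_t = 3.950000, DF = 0.883854, PV = 3.491224
  t = 3.0000: CF_t = 3.950000, DF = 0.862297, PV = 3.406073
  t = 3.5000: CF_t = 3.950000, DF = 0.841265, PV = 3.322998
  t = 4.0000: CF_t = 3.950000, DF = 0.820747, PV = 3.241949
  t = 4.5000: CF_t = 3.950000, DF = 0.800728, PV = 3.162877
  t = 5.0000: CF_t = 3.950000, DF = 0.781198, PV = 3.085734
  t = 5.5000: CF_t = 3.950000, DF = 0.762145, PV = 3.010472
  t = 6.0000: CF_t = 3.950000, DF = 0.743556, PV = 2.937046
  t = 6.5000: CF_t = 3.950000, DF = 0.725420, PV = 2.865410
  t = 7.0000: CF_t = 103.950000, DF = 0.707727, PV = 73.568242
Price P = sum_t PV_t = 116.951823
Macaulay numerator sum_t t * PV_t:
  t * PV_t at t = 0.5000: 1.926829
  t * PV_t at t = 1.0000: 3.759667
  t * PV_t at t = 1.5000: 5.501952
  t * PV_t at t = 2.0000: 7.157010
  t * PV_t at t = 2.5000: 8.728061
  t * PV_t at t = 3.0000: 10.218218
  t * PV_t at t = 3.5000: 11.630492
  t * PV_t at t = 4.0000: 12.967796
  t * PV_t at t = 4.5000: 14.232947
  t * PV_t at t = 5.0000: 15.428668
  t * PV_t at t = 5.5000: 16.557595
  t * PV_t at t = 6.0000: 17.622274
  t * PV_t at t = 6.5000: 18.625168
  t * PV_t at t = 7.0000: 514.977694
Macaulay duration D = (sum_t t * PV_t) / P = 659.334371 / 116.951823 = 5.637658

Answer: Macaulay duration = 5.6377 years


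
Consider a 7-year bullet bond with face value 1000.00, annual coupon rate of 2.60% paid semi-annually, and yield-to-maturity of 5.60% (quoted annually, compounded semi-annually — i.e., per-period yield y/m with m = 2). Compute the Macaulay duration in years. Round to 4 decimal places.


Coupon per period c = face * coupon_rate / m = 13.000000
Periods per year m = 2; per-period yield y/m = 0.028000
Number of cashflows N = 14
Cashflows (t years, CF_t, discount factor 1/(1+y/m)^(m*t), PV):
  t = 0.5000: CF_t = 13.000000, DF = 0.972763, PV = 12.645914
  t = 1.0000: CF_t = 13.000000, DF = 0.946267, PV = 12.301473
  t = 1.5000: CF_t = 13.000000, DF = 0.920493, PV = 11.966414
  t = 2.0000: CF_t = 13.000000, DF = 0.895422, PV = 11.640480
  t = 2.5000: CF_t = 13.000000, DF = 0.871033, PV = 11.323424
  t = 3.0000: CF_t = 13.000000, DF = 0.847308, PV = 11.015004
  t = 3.5000: CF_t = 13.000000, DF = 0.824230, PV = 10.714985
  t = 4.0000: CF_t = 13.000000, DF = 0.801780, PV = 10.423137
  t = 4.5000: CF_t = 13.000000, DF = 0.779941, PV = 10.139238
  t = 5.0000: CF_t = 13.000000, DF = 0.758698, PV = 9.863072
  t = 5.5000: CF_t = 13.000000, DF = 0.738033, PV = 9.594428
  t = 6.0000: CF_t = 13.000000, DF = 0.717931, PV = 9.333101
  t = 6.5000: CF_t = 13.000000, DF = 0.698376, PV = 9.078892
  t = 7.0000: CF_t = 1013.000000, DF = 0.679354, PV = 688.186011
Price P = sum_t PV_t = 828.225573
Macaulay numerator sum_t t * PV_t:
  t * PV_t at t = 0.5000: 6.322957
  t * PV_t at t = 1.0000: 12.301473
  t * PV_t at t = 1.5000: 17.949620
  t * PV_t at t = 2.0000: 23.280960
  t * PV_t at t = 2.5000: 28.308561
  t * PV_t at t = 3.0000: 33.045012
  t * PV_t at t = 3.5000: 37.502446
  t * PV_t at t = 4.0000: 41.692547
  t * PV_t at t = 4.5000: 45.626571
  t * PV_t at t = 5.0000: 49.315360
  t * PV_t at t = 5.5000: 52.769354
  t * PV_t at t = 6.0000: 55.998607
  t * PV_t at t = 6.5000: 59.012800
  t * PV_t at t = 7.0000: 4817.302075
Macaulay duration D = (sum_t t * PV_t) / P = 5280.428345 / 828.225573 = 6.375592

Answer: Macaulay duration = 6.3756 years


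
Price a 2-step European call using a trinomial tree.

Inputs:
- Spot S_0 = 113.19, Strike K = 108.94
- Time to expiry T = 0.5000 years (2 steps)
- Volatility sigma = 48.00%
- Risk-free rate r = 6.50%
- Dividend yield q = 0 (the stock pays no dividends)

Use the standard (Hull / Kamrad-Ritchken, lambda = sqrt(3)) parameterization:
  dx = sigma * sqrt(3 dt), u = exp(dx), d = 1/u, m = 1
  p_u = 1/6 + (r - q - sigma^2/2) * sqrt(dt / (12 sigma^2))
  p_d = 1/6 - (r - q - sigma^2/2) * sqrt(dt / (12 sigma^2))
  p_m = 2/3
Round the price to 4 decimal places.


Answer: Price = V(0,0) = 17.6580

Derivation:
dt = T/N = 0.250000; dx = sigma*sqrt(3*dt) = 0.415692
u = exp(dx) = 1.515419; d = 1/u = 0.659883
p_u = 0.151571, p_m = 0.666667, p_d = 0.181762
Discount per step: exp(-r*dt) = 0.983881
Stock lattice S(k, j) with j the centered position index:
  k=0: S(0,+0) = 113.1900
  k=1: S(1,-1) = 74.6922; S(1,+0) = 113.1900; S(1,+1) = 171.5303
  k=2: S(2,-2) = 49.2881; S(2,-1) = 74.6922; S(2,+0) = 113.1900; S(2,+1) = 171.5303; S(2,+2) = 259.9404
Terminal payoffs V(N, j) = max(S_T - K, 0):
  V(2,-2) = 0.000000; V(2,-1) = 0.000000; V(2,+0) = 4.250000; V(2,+1) = 62.590315; V(2,+2) = 151.000357
Backward induction: V(k, j) = exp(-r*dt) * [p_u * V(k+1, j+1) + p_m * V(k+1, j) + p_d * V(k+1, j-1)]
  V(1,-1) = exp(-r*dt) * [p_u*4.250000 + p_m*0.000000 + p_d*0.000000] = 0.633795
  V(1,+0) = exp(-r*dt) * [p_u*62.590315 + p_m*4.250000 + p_d*0.000000] = 12.121647
  V(1,+1) = exp(-r*dt) * [p_u*151.000357 + p_m*62.590315 + p_d*4.250000] = 64.332748
  V(0,+0) = exp(-r*dt) * [p_u*64.332748 + p_m*12.121647 + p_d*0.633795] = 17.658013


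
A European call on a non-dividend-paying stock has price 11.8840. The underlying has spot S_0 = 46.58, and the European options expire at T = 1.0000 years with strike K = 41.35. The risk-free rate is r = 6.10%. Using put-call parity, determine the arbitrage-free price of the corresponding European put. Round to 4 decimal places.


Answer: Put price = 4.2070

Derivation:
Put-call parity: C - P = S_0 * exp(-qT) - K * exp(-rT).
S_0 * exp(-qT) = 46.5800 * 1.00000000 = 46.58000000
K * exp(-rT) = 41.3500 * 0.94082324 = 38.90304096
P = C - S*exp(-qT) + K*exp(-rT)
P = 11.8840 - 46.58000000 + 38.90304096 = 4.2070


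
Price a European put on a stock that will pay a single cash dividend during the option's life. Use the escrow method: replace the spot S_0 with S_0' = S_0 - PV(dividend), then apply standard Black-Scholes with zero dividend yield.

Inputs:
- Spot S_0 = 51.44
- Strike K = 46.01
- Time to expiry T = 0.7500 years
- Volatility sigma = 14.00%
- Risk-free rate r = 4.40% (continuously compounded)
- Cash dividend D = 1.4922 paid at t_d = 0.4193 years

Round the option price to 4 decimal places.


Answer: Price = 0.5191

Derivation:
PV(D) = D * exp(-r * t_d) = 1.4922 * 0.98171994 = 1.46492250
S_0' = S_0 - PV(D) = 51.4400 - 1.46492250 = 49.97507750
d1 = (ln(S_0'/K) + (r + sigma^2/2)*T) / (sigma*sqrt(T)) = 1.01461612
d2 = d1 - sigma*sqrt(T) = 0.89337256
exp(-rT) = 0.96753856
N(-d1) = 0.15514443; N(-d2) = 0.18582885
P = K * exp(-rT) * N(-d2) - S_0' * N(-d1) = 46.0100 * 0.96753856 * 0.18582885 - 49.97507750 * 0.15514443 = 0.5191


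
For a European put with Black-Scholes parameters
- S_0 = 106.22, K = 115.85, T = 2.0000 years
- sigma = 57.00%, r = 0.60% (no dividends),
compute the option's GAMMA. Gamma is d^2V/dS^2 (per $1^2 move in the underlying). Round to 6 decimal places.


d1 = 0.3102786592; d2 = -0.4958230714
phi(d1) = 0.3801934958; exp(-qT) = 1.0000000000; exp(-rT) = 0.9880717129
Gamma = exp(-qT) * phi(d1) / (S * sigma * sqrt(T)) = 1.0000000000 * 0.3801934958 / (106.2200 * 0.5700 * 1.4142135624) = 0.004440

Answer: Gamma = 0.004440


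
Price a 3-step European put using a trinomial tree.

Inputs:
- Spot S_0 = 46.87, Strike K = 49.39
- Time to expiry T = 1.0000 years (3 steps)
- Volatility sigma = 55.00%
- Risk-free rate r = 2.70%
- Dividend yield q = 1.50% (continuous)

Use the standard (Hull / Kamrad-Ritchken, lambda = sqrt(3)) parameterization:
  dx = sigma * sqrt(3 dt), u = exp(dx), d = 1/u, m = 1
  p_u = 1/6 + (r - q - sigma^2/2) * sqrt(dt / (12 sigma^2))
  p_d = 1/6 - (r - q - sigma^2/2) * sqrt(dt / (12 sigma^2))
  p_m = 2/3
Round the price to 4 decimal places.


dt = T/N = 0.333333; dx = sigma*sqrt(3*dt) = 0.550000
u = exp(dx) = 1.733253; d = 1/u = 0.576950
p_u = 0.124470, p_m = 0.666667, p_d = 0.208864
Discount per step: exp(-r*dt) = 0.991040
Stock lattice S(k, j) with j the centered position index:
  k=0: S(0,+0) = 46.8700
  k=1: S(1,-1) = 27.0416; S(1,+0) = 46.8700; S(1,+1) = 81.2376
  k=2: S(2,-2) = 15.6017; S(2,-1) = 27.0416; S(2,+0) = 46.8700; S(2,+1) = 81.2376; S(2,+2) = 140.8053
  k=3: S(3,-3) = 9.0014; S(3,-2) = 15.6017; S(3,-1) = 27.0416; S(3,+0) = 46.8700; S(3,+1) = 81.2376; S(3,+2) = 140.8053; S(3,+3) = 244.0511
Terminal payoffs V(N, j) = max(K - S_T, 0):
  V(3,-3) = 40.388621; V(3,-2) = 33.788332; V(3,-1) = 22.348362; V(3,+0) = 2.520000; V(3,+1) = 0.000000; V(3,+2) = 0.000000; V(3,+3) = 0.000000
Backward induction: V(k, j) = exp(-r*dt) * [p_u * V(k+1, j+1) + p_m * V(k+1, j) + p_d * V(k+1, j-1)]
  V(2,-2) = exp(-r*dt) * [p_u*22.348362 + p_m*33.788332 + p_d*40.388621] = 33.440639
  V(2,-1) = exp(-r*dt) * [p_u*2.520000 + p_m*22.348362 + p_d*33.788332] = 22.070198
  V(2,+0) = exp(-r*dt) * [p_u*0.000000 + p_m*2.520000 + p_d*22.348362] = 6.290887
  V(2,+1) = exp(-r*dt) * [p_u*0.000000 + p_m*0.000000 + p_d*2.520000] = 0.521621
  V(2,+2) = exp(-r*dt) * [p_u*0.000000 + p_m*0.000000 + p_d*0.000000] = 0.000000
  V(1,-1) = exp(-r*dt) * [p_u*6.290887 + p_m*22.070198 + p_d*33.440639] = 22.279602
  V(1,+0) = exp(-r*dt) * [p_u*0.521621 + p_m*6.290887 + p_d*22.070198] = 8.789054
  V(1,+1) = exp(-r*dt) * [p_u*0.000000 + p_m*0.521621 + p_d*6.290887] = 1.646796
  V(0,+0) = exp(-r*dt) * [p_u*1.646796 + p_m*8.789054 + p_d*22.279602] = 10.621717

Answer: Price = V(0,0) = 10.6217
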